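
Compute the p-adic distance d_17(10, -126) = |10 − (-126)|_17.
d_17(10, -126) = 1/17

Step 1 — x − y = 10 − (-126) = 136. Step 2 — v_17(136) = 1 (factor: 136 = (17^1 · 8); the sign does not affect v_p). Step 3 — |x − y|_17 = 17^{-1} = 1/17.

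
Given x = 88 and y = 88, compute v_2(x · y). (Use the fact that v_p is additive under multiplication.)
v_2(7744) = 6

v_p(x) = 3 (factor: 88 = 2^3 · 11); v_p(y) = 3 (factor: 88 = 2^3 · 11). Additivity: v_p(xy) = v_p(x) + v_p(y) = 3 + 3 = 6. (Direct check: xy = 7744 = 2^6 · (121).)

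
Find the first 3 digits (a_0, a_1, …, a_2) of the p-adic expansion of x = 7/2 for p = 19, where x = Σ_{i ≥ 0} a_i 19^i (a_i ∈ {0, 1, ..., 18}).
(a_0, …, a_2) = (13, 9, 9)

v_19(7/2) = 0 (numerator and denominator both coprime to 19), so x ∈ ℤ_19^×. Compute digits iteratively via a_i = x_i mod 19, x_{i+1} = (x_i − a_i)/19, with x_0 = x:
  x_0 = 7/2;  a_0 = 13;  x_1 = (x_0 − 13)/19 = -1/2
  x_1 = -1/2;  a_1 = 9;  x_2 = (x_1 − 9)/19 = -1/2
  x_2 = -1/2;  a_2 = 9;  x_3 = (x_2 − 9)/19 = -1/2
Digits: (13, 9, 9).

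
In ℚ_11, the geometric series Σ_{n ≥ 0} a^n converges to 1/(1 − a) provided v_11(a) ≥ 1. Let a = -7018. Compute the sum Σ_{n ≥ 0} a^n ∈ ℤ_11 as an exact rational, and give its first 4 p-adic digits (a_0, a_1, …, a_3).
Σ a^n = 1/(1 − a) = 1/7019;  first 4 digits = (1, 0, 8, 5)

v_11(a) = 2 ≥ 1, so the series converges in ℤ_11 to 1/(1 − a) = 1/(1 − (-7018)) = 1/7019. Expand this rational in ℤ_11: compute digits iteratively via d_i = x_i mod 11, x_{i+1} = (x_i − d_i)/11. The first 4 digits are (1, 0, 8, 5).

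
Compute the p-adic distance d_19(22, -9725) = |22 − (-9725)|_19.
d_19(22, -9725) = 1/361

Step 1 — x − y = 22 − (-9725) = 9747. Step 2 — v_19(9747) = 2 (factor: 9747 = (19^2 · 27); the sign does not affect v_p). Step 3 — |x − y|_19 = 19^{-2} = 1/361.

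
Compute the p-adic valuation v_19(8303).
v_19(8303) = 2

v_19(n) is the largest exponent k such that 19^k divides n. Factor out: 8303 = 19^2 · 23. (Sign doesn't affect v_p.) So v_19(8303) = 2.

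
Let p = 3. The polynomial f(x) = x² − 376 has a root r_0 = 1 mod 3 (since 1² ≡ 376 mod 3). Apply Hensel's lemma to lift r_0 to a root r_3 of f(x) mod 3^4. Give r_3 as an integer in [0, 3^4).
r_3 = 49 (mod 81)

Hensel's recurrence: r_{i+1} = r_i − f(r_i)·(f′(r_i))^{-1} mod 3^{i+2}, with f′(x) = 2x. Iterate:
  r_0 = 1 (mod 3)
  r_1 = 4 (mod 9)
  r_2 = 22 (mod 27)
  r_3 = 49 (mod 81)
Final: r_3 = 49, and one checks f(r_3) ≡ 0 mod 3^4.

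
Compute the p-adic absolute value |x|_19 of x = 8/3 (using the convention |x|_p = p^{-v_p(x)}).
|8/3|_19 = 1

Step 1 — compute v_19(x) by factoring powers of 19 out of the numerator and denominator: v_19(8/3) = 0. Step 2 — apply |x|_p = p^{-v_p(x)} = 19^{0} = 1.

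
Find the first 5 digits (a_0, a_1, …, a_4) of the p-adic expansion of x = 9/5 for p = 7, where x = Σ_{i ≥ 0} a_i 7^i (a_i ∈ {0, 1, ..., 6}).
(a_0, …, a_4) = (6, 5, 2, 1, 4)

v_7(9/5) = 0 (numerator and denominator both coprime to 7), so x ∈ ℤ_7^×. Compute digits iteratively via a_i = x_i mod 7, x_{i+1} = (x_i − a_i)/7, with x_0 = x:
  x_0 = 9/5;  a_0 = 6;  x_1 = (x_0 − 6)/7 = -3/5
  x_1 = -3/5;  a_1 = 5;  x_2 = (x_1 − 5)/7 = -4/5
  x_2 = -4/5;  a_2 = 2;  x_3 = (x_2 − 2)/7 = -2/5
  x_3 = -2/5;  a_3 = 1;  x_4 = (x_3 − 1)/7 = -1/5
  x_4 = -1/5;  a_4 = 4;  x_5 = (x_4 − 4)/7 = -3/5
Digits: (6, 5, 2, 1, 4).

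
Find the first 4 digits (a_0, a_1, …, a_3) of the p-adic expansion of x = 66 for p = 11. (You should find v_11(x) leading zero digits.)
(a_0, …, a_3) = (0, 6, 0, 0)

v_11(66) = 1, so a_0 = ... = a_0 = 0. Factor out: x = 11^1 · u with u = 6 a unit in ℤ_11. Expand u iteratively via a_{v+i} = u_i mod 11, u_{i+1} = (u_i − a_{v+i})/11:
  u_0 = 6;  a_1 = 6;  u_1 = (u_0 − 6)/11 = 0
  u_1 = 0;  a_2 = 0;  u_2 = (u_1 − 0)/11 = 0
  u_2 = 0;  a_3 = 0;  u_3 = (u_2 − 0)/11 = 0
Digits: (0, 6, 0, 0).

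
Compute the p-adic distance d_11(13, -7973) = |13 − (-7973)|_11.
d_11(13, -7973) = 1/1331

Step 1 — x − y = 13 − (-7973) = 7986. Step 2 — v_11(7986) = 3 (factor: 7986 = (11^3 · 6); the sign does not affect v_p). Step 3 — |x − y|_11 = 11^{-3} = 1/1331.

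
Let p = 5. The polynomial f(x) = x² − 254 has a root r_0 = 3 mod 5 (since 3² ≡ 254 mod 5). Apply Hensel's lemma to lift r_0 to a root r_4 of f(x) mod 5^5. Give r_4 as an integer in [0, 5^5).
r_4 = 1498 (mod 3125)

Hensel's recurrence: r_{i+1} = r_i − f(r_i)·(f′(r_i))^{-1} mod 5^{i+2}, with f′(x) = 2x. Iterate:
  r_0 = 3 (mod 5)
  r_1 = 23 (mod 25)
  r_2 = 123 (mod 125)
  r_3 = 248 (mod 625)
  r_4 = 1498 (mod 3125)
Final: r_4 = 1498, and one checks f(r_4) ≡ 0 mod 5^5.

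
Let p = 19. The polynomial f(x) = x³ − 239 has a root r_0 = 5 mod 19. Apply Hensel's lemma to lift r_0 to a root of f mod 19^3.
r_2 = 974 (mod 6859)

Hensel: r_{i+1} = r_i − f(r_i)/f′(r_i) mod 19^{i+2}, where f′(x) = 3x². Iterate:
  r_0 = 5 (mod 19)
  r_1 = 252 (mod 361)
  r_2 = 974 (mod 6859)
Final: r = 974 with f(r) ≡ 0 mod 19^3.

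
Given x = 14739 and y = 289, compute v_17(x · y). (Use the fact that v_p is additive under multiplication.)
v_17(4259571) = 5

v_p(x) = 3 (factor: 14739 = 17^3 · 3); v_p(y) = 2 (factor: 289 = 17^2 · 1). Additivity: v_p(xy) = v_p(x) + v_p(y) = 3 + 2 = 5. (Direct check: xy = 4259571 = 17^5 · (3).)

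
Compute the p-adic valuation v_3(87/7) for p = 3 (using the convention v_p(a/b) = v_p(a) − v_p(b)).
v_3(87/7) = 1

Factor powers of 3 from the numerator and denominator of the reduced fraction: 87 = 3^1 · 29 and 7 = 3^0 · 7. Apply v_p(a/b) = v_p(a) − v_p(b): v_3(87/7) = 1 − 0 = 1.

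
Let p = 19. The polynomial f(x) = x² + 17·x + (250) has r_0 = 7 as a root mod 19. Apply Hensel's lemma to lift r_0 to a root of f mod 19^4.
r_3 = 105685 (mod 130321)

Hensel: r_{i+1} = r_i − f(r_i)·(f′(r_i))^{-1} mod 19^{i+2}, f′(x) = 2x + 17. Iterate:
  r_0 = 7 (mod 19)
  r_1 = 273 (mod 361)
  r_2 = 2800 (mod 6859)
  r_3 = 105685 (mod 130321)
Final: r = 105685 satisfies f(r) ≡ 0 mod 19^4.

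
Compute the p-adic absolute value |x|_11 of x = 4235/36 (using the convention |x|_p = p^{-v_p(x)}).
|4235/36|_11 = 1/121

Step 1 — compute v_11(x) by factoring powers of 11 out of the numerator and denominator: v_11(4235/36) = 2. Step 2 — apply |x|_p = p^{-v_p(x)} = 11^{-2} = 1/121.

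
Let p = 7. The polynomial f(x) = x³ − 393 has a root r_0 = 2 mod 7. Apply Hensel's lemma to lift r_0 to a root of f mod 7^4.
r_3 = 471 (mod 2401)

Hensel: r_{i+1} = r_i − f(r_i)/f′(r_i) mod 7^{i+2}, where f′(x) = 3x². Iterate:
  r_0 = 2 (mod 7)
  r_1 = 30 (mod 49)
  r_2 = 128 (mod 343)
  r_3 = 471 (mod 2401)
Final: r = 471 with f(r) ≡ 0 mod 7^4.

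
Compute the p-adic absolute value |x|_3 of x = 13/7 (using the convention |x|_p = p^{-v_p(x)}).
|13/7|_3 = 1

Step 1 — compute v_3(x) by factoring powers of 3 out of the numerator and denominator: v_3(13/7) = 0. Step 2 — apply |x|_p = p^{-v_p(x)} = 3^{0} = 1.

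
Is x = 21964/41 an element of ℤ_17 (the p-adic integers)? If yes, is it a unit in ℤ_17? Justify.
x ∈ ℤ_17 but not a unit; v_17(x) = 2 > 0

ℤ_17 = {x ∈ ℚ_17 : v_17(x) ≥ 0} and ℤ_17^× = {x ∈ ℤ_17 : v_17(x) = 0}. Here v_17(21964/41) = v_17(num) − v_17(den) = 2; compare against these criteria.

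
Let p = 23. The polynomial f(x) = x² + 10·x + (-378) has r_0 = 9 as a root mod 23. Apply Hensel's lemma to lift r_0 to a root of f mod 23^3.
r_2 = 5552 (mod 12167)

Hensel: r_{i+1} = r_i − f(r_i)·(f′(r_i))^{-1} mod 23^{i+2}, f′(x) = 2x + 10. Iterate:
  r_0 = 9 (mod 23)
  r_1 = 262 (mod 529)
  r_2 = 5552 (mod 12167)
Final: r = 5552 satisfies f(r) ≡ 0 mod 23^3.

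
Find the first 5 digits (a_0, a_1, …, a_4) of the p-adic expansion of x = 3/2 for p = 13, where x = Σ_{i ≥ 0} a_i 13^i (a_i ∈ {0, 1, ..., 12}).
(a_0, …, a_4) = (8, 6, 6, 6, 6)

v_13(3/2) = 0 (numerator and denominator both coprime to 13), so x ∈ ℤ_13^×. Compute digits iteratively via a_i = x_i mod 13, x_{i+1} = (x_i − a_i)/13, with x_0 = x:
  x_0 = 3/2;  a_0 = 8;  x_1 = (x_0 − 8)/13 = -1/2
  x_1 = -1/2;  a_1 = 6;  x_2 = (x_1 − 6)/13 = -1/2
  x_2 = -1/2;  a_2 = 6;  x_3 = (x_2 − 6)/13 = -1/2
  x_3 = -1/2;  a_3 = 6;  x_4 = (x_3 − 6)/13 = -1/2
  x_4 = -1/2;  a_4 = 6;  x_5 = (x_4 − 6)/13 = -1/2
Digits: (8, 6, 6, 6, 6).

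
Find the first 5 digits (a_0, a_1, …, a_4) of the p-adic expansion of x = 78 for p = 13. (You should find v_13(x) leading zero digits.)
(a_0, …, a_4) = (0, 6, 0, 0, 0)

v_13(78) = 1, so a_0 = ... = a_0 = 0. Factor out: x = 13^1 · u with u = 6 a unit in ℤ_13. Expand u iteratively via a_{v+i} = u_i mod 13, u_{i+1} = (u_i − a_{v+i})/13:
  u_0 = 6;  a_1 = 6;  u_1 = (u_0 − 6)/13 = 0
  u_1 = 0;  a_2 = 0;  u_2 = (u_1 − 0)/13 = 0
  u_2 = 0;  a_3 = 0;  u_3 = (u_2 − 0)/13 = 0
  u_3 = 0;  a_4 = 0;  u_4 = (u_3 − 0)/13 = 0
Digits: (0, 6, 0, 0, 0).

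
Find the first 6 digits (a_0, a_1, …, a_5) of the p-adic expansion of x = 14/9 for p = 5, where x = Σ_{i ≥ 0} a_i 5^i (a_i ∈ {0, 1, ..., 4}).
(a_0, …, a_5) = (1, 4, 2, 0, 1, 2)

v_5(14/9) = 0 (numerator and denominator both coprime to 5), so x ∈ ℤ_5^×. Compute digits iteratively via a_i = x_i mod 5, x_{i+1} = (x_i − a_i)/5, with x_0 = x:
  x_0 = 14/9;  a_0 = 1;  x_1 = (x_0 − 1)/5 = 1/9
  x_1 = 1/9;  a_1 = 4;  x_2 = (x_1 − 4)/5 = -7/9
  x_2 = -7/9;  a_2 = 2;  x_3 = (x_2 − 2)/5 = -5/9
  x_3 = -5/9;  a_3 = 0;  x_4 = (x_3 − 0)/5 = -1/9
  x_4 = -1/9;  a_4 = 1;  x_5 = (x_4 − 1)/5 = -2/9
  x_5 = -2/9;  a_5 = 2;  x_6 = (x_5 − 2)/5 = -4/9
Digits: (1, 4, 2, 0, 1, 2).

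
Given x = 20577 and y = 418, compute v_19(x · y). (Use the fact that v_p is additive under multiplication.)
v_19(8601186) = 4

v_p(x) = 3 (factor: 20577 = 19^3 · 3); v_p(y) = 1 (factor: 418 = 19^1 · 22). Additivity: v_p(xy) = v_p(x) + v_p(y) = 3 + 1 = 4. (Direct check: xy = 8601186 = 19^4 · (66).)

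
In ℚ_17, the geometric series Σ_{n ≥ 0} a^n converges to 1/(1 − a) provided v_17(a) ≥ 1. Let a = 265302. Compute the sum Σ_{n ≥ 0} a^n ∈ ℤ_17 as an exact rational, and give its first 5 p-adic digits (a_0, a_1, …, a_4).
Σ a^n = 1/(1 − a) = -1/265301;  first 5 digits = (1, 0, 0, 3, 3)

v_17(a) = 3 ≥ 1, so the series converges in ℤ_17 to 1/(1 − a) = 1/(1 − 265302) = -1/265301. Expand this rational in ℤ_17: compute digits iteratively via d_i = x_i mod 17, x_{i+1} = (x_i − d_i)/17. The first 5 digits are (1, 0, 0, 3, 3).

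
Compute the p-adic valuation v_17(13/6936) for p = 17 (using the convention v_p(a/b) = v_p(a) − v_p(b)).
v_17(13/6936) = -2

Factor powers of 17 from the numerator and denominator of the reduced fraction: 13 = 17^0 · 13 and 6936 = 17^2 · 24. Apply v_p(a/b) = v_p(a) − v_p(b): v_17(13/6936) = 0 − 2 = -2.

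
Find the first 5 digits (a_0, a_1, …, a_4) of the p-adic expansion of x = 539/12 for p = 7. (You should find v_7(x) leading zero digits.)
(a_0, …, a_4) = (0, 0, 5, 0, 4)

v_7(539/12) = 2, so a_0 = ... = a_1 = 0. Factor out: x = 7^2 · u with u = 11/12 a unit in ℤ_7. Expand u iteratively via a_{v+i} = u_i mod 7, u_{i+1} = (u_i − a_{v+i})/7:
  u_0 = 11/12;  a_2 = 5;  u_1 = (u_0 − 5)/7 = -7/12
  u_1 = -7/12;  a_3 = 0;  u_2 = (u_1 − 0)/7 = -1/12
  u_2 = -1/12;  a_4 = 4;  u_3 = (u_2 − 4)/7 = -7/12
Digits: (0, 0, 5, 0, 4).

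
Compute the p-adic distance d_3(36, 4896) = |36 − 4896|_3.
d_3(36, 4896) = 1/243

Step 1 — x − y = 36 − 4896 = -4860. Step 2 — v_3(-4860) = 5 (factor: -4860 = −(3^5 · 20); the sign does not affect v_p). Step 3 — |x − y|_3 = 3^{-5} = 1/243.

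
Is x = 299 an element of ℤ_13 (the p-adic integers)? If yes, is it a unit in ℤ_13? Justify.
x ∈ ℤ_13 but not a unit; v_13(x) = 1 > 0

ℤ_13 = {x ∈ ℚ_13 : v_13(x) ≥ 0} and ℤ_13^× = {x ∈ ℤ_13 : v_13(x) = 0}. Here v_13(299) = v_13(num) − v_13(den) = 1; compare against these criteria.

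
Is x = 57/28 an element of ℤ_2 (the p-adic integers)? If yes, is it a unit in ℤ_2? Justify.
x ∉ ℤ_2 (v_2(x) = -2 < 0)

ℤ_2 = {x ∈ ℚ_2 : v_2(x) ≥ 0} and ℤ_2^× = {x ∈ ℤ_2 : v_2(x) = 0}. Here v_2(57/28) = v_2(num) − v_2(den) = -2; compare against these criteria.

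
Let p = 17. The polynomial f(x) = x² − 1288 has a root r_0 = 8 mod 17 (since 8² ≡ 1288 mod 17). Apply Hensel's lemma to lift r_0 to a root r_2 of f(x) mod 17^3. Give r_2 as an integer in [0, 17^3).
r_2 = 2252 (mod 4913)

Hensel's recurrence: r_{i+1} = r_i − f(r_i)·(f′(r_i))^{-1} mod 17^{i+2}, with f′(x) = 2x. Iterate:
  r_0 = 8 (mod 17)
  r_1 = 229 (mod 289)
  r_2 = 2252 (mod 4913)
Final: r_2 = 2252, and one checks f(r_2) ≡ 0 mod 17^3.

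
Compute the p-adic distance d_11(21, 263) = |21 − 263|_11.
d_11(21, 263) = 1/121

Step 1 — x − y = 21 − 263 = -242. Step 2 — v_11(-242) = 2 (factor: -242 = −(11^2 · 2); the sign does not affect v_p). Step 3 — |x − y|_11 = 11^{-2} = 1/121.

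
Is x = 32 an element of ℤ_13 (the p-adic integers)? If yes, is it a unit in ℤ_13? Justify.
x ∈ ℤ_13^× (unit); v_13(x) = 0

ℤ_13 = {x ∈ ℚ_13 : v_13(x) ≥ 0} and ℤ_13^× = {x ∈ ℤ_13 : v_13(x) = 0}. Here v_13(32) = v_13(num) − v_13(den) = 0; compare against these criteria.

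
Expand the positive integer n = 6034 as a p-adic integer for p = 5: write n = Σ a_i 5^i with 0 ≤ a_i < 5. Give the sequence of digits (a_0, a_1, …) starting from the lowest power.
(a_0, a_1, …) = (4, 1, 1, 3, 4, 1)

Repeated division by 5 gives the digits low-to-high: 6034 = 4 + 1·5^1 + 1·5^2 + 3·5^3 + 4·5^4 + 1·5^5. Digit sequence: (4, 1, 1, 3, 4, 1).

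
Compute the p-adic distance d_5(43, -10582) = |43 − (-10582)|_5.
d_5(43, -10582) = 1/625

Step 1 — x − y = 43 − (-10582) = 10625. Step 2 — v_5(10625) = 4 (factor: 10625 = (5^4 · 17); the sign does not affect v_p). Step 3 — |x − y|_5 = 5^{-4} = 1/625.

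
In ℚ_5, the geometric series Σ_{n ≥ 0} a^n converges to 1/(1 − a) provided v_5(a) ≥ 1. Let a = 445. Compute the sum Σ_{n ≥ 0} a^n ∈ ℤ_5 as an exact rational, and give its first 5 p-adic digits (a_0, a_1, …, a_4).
Σ a^n = 1/(1 − a) = -1/444;  first 5 digits = (1, 4, 3, 1, 2)

v_5(a) = 1 ≥ 1, so the series converges in ℤ_5 to 1/(1 − a) = 1/(1 − 445) = -1/444. Expand this rational in ℤ_5: compute digits iteratively via d_i = x_i mod 5, x_{i+1} = (x_i − d_i)/5. The first 5 digits are (1, 4, 3, 1, 2).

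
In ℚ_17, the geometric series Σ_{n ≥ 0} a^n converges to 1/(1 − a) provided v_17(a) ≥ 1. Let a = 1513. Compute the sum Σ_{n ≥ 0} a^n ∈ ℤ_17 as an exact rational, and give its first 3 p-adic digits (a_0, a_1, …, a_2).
Σ a^n = 1/(1 − a) = -1/1512;  first 3 digits = (1, 4, 4)

v_17(a) = 1 ≥ 1, so the series converges in ℤ_17 to 1/(1 − a) = 1/(1 − 1513) = -1/1512. Expand this rational in ℤ_17: compute digits iteratively via d_i = x_i mod 17, x_{i+1} = (x_i − d_i)/17. The first 3 digits are (1, 4, 4).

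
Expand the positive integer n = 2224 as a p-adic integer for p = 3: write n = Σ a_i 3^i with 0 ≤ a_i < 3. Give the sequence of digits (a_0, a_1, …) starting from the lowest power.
(a_0, a_1, …) = (1, 0, 1, 1, 0, 0, 0, 1)

Repeated division by 3 gives the digits low-to-high: 2224 = 1 + 1·3^2 + 1·3^3 + 1·3^7. Digit sequence: (1, 0, 1, 1, 0, 0, 0, 1).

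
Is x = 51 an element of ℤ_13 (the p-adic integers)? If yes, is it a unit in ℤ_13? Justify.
x ∈ ℤ_13^× (unit); v_13(x) = 0

ℤ_13 = {x ∈ ℚ_13 : v_13(x) ≥ 0} and ℤ_13^× = {x ∈ ℤ_13 : v_13(x) = 0}. Here v_13(51) = v_13(num) − v_13(den) = 0; compare against these criteria.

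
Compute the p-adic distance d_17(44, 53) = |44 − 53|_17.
d_17(44, 53) = 1

Step 1 — x − y = 44 − 53 = -9. Step 2 — v_17(-9) = 0 (factor: -9 = −(17^0 · 9); the sign does not affect v_p). Step 3 — |x − y|_17 = 17^{0} = 1.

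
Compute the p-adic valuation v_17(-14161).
v_17(-14161) = 2

v_17(n) is the largest exponent k such that 17^k divides n. Factor out: -14161 = -17^2 · 49. (Sign doesn't affect v_p.) So v_17(-14161) = 2.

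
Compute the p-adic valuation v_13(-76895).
v_13(-76895) = 3

v_13(n) is the largest exponent k such that 13^k divides n. Factor out: -76895 = -13^3 · 35. (Sign doesn't affect v_p.) So v_13(-76895) = 3.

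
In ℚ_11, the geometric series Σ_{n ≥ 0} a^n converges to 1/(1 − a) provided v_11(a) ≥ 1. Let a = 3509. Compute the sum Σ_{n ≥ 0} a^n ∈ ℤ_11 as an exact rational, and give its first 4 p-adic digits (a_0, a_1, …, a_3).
Σ a^n = 1/(1 − a) = -1/3508;  first 4 digits = (1, 0, 7, 2)

v_11(a) = 2 ≥ 1, so the series converges in ℤ_11 to 1/(1 − a) = 1/(1 − 3509) = -1/3508. Expand this rational in ℤ_11: compute digits iteratively via d_i = x_i mod 11, x_{i+1} = (x_i − d_i)/11. The first 4 digits are (1, 0, 7, 2).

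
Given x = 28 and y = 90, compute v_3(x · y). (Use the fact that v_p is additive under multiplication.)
v_3(2520) = 2

v_p(x) = 0 (factor: 28 = 3^0 · 28); v_p(y) = 2 (factor: 90 = 3^2 · 10). Additivity: v_p(xy) = v_p(x) + v_p(y) = 0 + 2 = 2. (Direct check: xy = 2520 = 3^2 · (280).)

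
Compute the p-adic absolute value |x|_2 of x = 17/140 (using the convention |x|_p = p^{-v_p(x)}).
|17/140|_2 = 4

Step 1 — compute v_2(x) by factoring powers of 2 out of the numerator and denominator: v_2(17/140) = -2. Step 2 — apply |x|_p = p^{-v_p(x)} = 2^{2} = 4.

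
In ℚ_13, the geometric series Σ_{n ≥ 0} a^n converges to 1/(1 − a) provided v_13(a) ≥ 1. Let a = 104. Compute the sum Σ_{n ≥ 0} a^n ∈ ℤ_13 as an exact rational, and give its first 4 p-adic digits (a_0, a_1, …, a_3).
Σ a^n = 1/(1 − a) = -1/103;  first 4 digits = (1, 8, 12, 9)

v_13(a) = 1 ≥ 1, so the series converges in ℤ_13 to 1/(1 − a) = 1/(1 − 104) = -1/103. Expand this rational in ℤ_13: compute digits iteratively via d_i = x_i mod 13, x_{i+1} = (x_i − d_i)/13. The first 4 digits are (1, 8, 12, 9).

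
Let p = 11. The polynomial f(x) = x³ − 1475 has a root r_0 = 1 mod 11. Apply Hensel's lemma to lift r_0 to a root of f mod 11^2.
r_1 = 89 (mod 121)

Hensel: r_{i+1} = r_i − f(r_i)/f′(r_i) mod 11^{i+2}, where f′(x) = 3x². Iterate:
  r_0 = 1 (mod 11)
  r_1 = 89 (mod 121)
Final: r = 89 with f(r) ≡ 0 mod 11^2.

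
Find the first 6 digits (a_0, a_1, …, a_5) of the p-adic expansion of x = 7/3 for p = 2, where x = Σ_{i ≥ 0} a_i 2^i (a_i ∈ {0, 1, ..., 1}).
(a_0, …, a_5) = (1, 0, 1, 1, 0, 1)

v_2(7/3) = 0 (numerator and denominator both coprime to 2), so x ∈ ℤ_2^×. Compute digits iteratively via a_i = x_i mod 2, x_{i+1} = (x_i − a_i)/2, with x_0 = x:
  x_0 = 7/3;  a_0 = 1;  x_1 = (x_0 − 1)/2 = 2/3
  x_1 = 2/3;  a_1 = 0;  x_2 = (x_1 − 0)/2 = 1/3
  x_2 = 1/3;  a_2 = 1;  x_3 = (x_2 − 1)/2 = -1/3
  x_3 = -1/3;  a_3 = 1;  x_4 = (x_3 − 1)/2 = -2/3
  x_4 = -2/3;  a_4 = 0;  x_5 = (x_4 − 0)/2 = -1/3
  x_5 = -1/3;  a_5 = 1;  x_6 = (x_5 − 1)/2 = -2/3
Digits: (1, 0, 1, 1, 0, 1).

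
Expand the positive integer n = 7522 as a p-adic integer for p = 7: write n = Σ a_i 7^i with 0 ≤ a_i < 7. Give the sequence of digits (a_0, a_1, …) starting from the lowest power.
(a_0, a_1, …) = (4, 3, 6, 0, 3)

Repeated division by 7 gives the digits low-to-high: 7522 = 4 + 3·7^1 + 6·7^2 + 3·7^4. Digit sequence: (4, 3, 6, 0, 3).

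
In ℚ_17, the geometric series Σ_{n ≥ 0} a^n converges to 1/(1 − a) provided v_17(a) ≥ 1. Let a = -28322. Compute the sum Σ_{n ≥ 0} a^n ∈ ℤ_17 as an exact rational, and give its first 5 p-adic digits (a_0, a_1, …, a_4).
Σ a^n = 1/(1 − a) = 1/28323;  first 5 digits = (1, 0, 4, 11, 15)

v_17(a) = 2 ≥ 1, so the series converges in ℤ_17 to 1/(1 − a) = 1/(1 − (-28322)) = 1/28323. Expand this rational in ℤ_17: compute digits iteratively via d_i = x_i mod 17, x_{i+1} = (x_i − d_i)/17. The first 5 digits are (1, 0, 4, 11, 15).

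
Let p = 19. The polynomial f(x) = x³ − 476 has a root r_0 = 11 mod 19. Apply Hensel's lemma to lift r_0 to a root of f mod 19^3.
r_2 = 1208 (mod 6859)

Hensel: r_{i+1} = r_i − f(r_i)/f′(r_i) mod 19^{i+2}, where f′(x) = 3x². Iterate:
  r_0 = 11 (mod 19)
  r_1 = 125 (mod 361)
  r_2 = 1208 (mod 6859)
Final: r = 1208 with f(r) ≡ 0 mod 19^3.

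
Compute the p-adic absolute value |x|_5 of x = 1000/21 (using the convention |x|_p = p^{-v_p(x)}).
|1000/21|_5 = 1/125

Step 1 — compute v_5(x) by factoring powers of 5 out of the numerator and denominator: v_5(1000/21) = 3. Step 2 — apply |x|_p = p^{-v_p(x)} = 5^{-3} = 1/125.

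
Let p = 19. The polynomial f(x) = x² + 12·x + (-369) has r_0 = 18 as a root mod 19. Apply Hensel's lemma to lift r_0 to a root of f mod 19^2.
r_1 = 37 (mod 361)

Hensel: r_{i+1} = r_i − f(r_i)·(f′(r_i))^{-1} mod 19^{i+2}, f′(x) = 2x + 12. Iterate:
  r_0 = 18 (mod 19)
  r_1 = 37 (mod 361)
Final: r = 37 satisfies f(r) ≡ 0 mod 19^2.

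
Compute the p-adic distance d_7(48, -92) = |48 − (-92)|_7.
d_7(48, -92) = 1/7

Step 1 — x − y = 48 − (-92) = 140. Step 2 — v_7(140) = 1 (factor: 140 = (7^1 · 20); the sign does not affect v_p). Step 3 — |x − y|_7 = 7^{-1} = 1/7.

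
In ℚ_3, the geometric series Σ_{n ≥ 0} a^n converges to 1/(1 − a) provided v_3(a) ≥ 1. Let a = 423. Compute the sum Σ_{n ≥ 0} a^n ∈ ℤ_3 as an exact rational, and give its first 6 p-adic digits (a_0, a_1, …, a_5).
Σ a^n = 1/(1 − a) = -1/422;  first 6 digits = (1, 0, 2, 0, 0, 0)

v_3(a) = 2 ≥ 1, so the series converges in ℤ_3 to 1/(1 − a) = 1/(1 − 423) = -1/422. Expand this rational in ℤ_3: compute digits iteratively via d_i = x_i mod 3, x_{i+1} = (x_i − d_i)/3. The first 6 digits are (1, 0, 2, 0, 0, 0).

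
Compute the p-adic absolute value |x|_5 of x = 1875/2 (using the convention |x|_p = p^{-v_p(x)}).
|1875/2|_5 = 1/625

Step 1 — compute v_5(x) by factoring powers of 5 out of the numerator and denominator: v_5(1875/2) = 4. Step 2 — apply |x|_p = p^{-v_p(x)} = 5^{-4} = 1/625.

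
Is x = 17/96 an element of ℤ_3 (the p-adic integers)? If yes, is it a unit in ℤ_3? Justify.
x ∉ ℤ_3 (v_3(x) = -1 < 0)

ℤ_3 = {x ∈ ℚ_3 : v_3(x) ≥ 0} and ℤ_3^× = {x ∈ ℤ_3 : v_3(x) = 0}. Here v_3(17/96) = v_3(num) − v_3(den) = -1; compare against these criteria.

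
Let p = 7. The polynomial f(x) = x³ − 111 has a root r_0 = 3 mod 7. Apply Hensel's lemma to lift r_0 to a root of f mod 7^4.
r_3 = 17 (mod 2401)

Hensel: r_{i+1} = r_i − f(r_i)/f′(r_i) mod 7^{i+2}, where f′(x) = 3x². Iterate:
  r_0 = 3 (mod 7)
  r_1 = 17 (mod 49)
  r_2 = 17 (mod 343)
  r_3 = 17 (mod 2401)
Final: r = 17 with f(r) ≡ 0 mod 7^4.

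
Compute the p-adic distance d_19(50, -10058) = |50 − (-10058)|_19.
d_19(50, -10058) = 1/361

Step 1 — x − y = 50 − (-10058) = 10108. Step 2 — v_19(10108) = 2 (factor: 10108 = (19^2 · 28); the sign does not affect v_p). Step 3 — |x − y|_19 = 19^{-2} = 1/361.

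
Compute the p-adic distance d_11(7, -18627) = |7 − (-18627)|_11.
d_11(7, -18627) = 1/1331

Step 1 — x − y = 7 − (-18627) = 18634. Step 2 — v_11(18634) = 3 (factor: 18634 = (11^3 · 14); the sign does not affect v_p). Step 3 — |x − y|_11 = 11^{-3} = 1/1331.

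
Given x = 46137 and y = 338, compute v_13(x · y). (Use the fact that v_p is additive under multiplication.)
v_13(15594306) = 5

v_p(x) = 3 (factor: 46137 = 13^3 · 21); v_p(y) = 2 (factor: 338 = 13^2 · 2). Additivity: v_p(xy) = v_p(x) + v_p(y) = 3 + 2 = 5. (Direct check: xy = 15594306 = 13^5 · (42).)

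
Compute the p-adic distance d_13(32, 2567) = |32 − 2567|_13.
d_13(32, 2567) = 1/169

Step 1 — x − y = 32 − 2567 = -2535. Step 2 — v_13(-2535) = 2 (factor: -2535 = −(13^2 · 15); the sign does not affect v_p). Step 3 — |x − y|_13 = 13^{-2} = 1/169.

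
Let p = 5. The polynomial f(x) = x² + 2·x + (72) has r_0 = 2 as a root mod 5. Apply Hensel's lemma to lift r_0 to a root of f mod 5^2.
r_1 = 22 (mod 25)

Hensel: r_{i+1} = r_i − f(r_i)·(f′(r_i))^{-1} mod 5^{i+2}, f′(x) = 2x + 2. Iterate:
  r_0 = 2 (mod 5)
  r_1 = 22 (mod 25)
Final: r = 22 satisfies f(r) ≡ 0 mod 5^2.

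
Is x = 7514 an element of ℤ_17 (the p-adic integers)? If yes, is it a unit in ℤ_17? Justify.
x ∈ ℤ_17 but not a unit; v_17(x) = 2 > 0

ℤ_17 = {x ∈ ℚ_17 : v_17(x) ≥ 0} and ℤ_17^× = {x ∈ ℤ_17 : v_17(x) = 0}. Here v_17(7514) = v_17(num) − v_17(den) = 2; compare against these criteria.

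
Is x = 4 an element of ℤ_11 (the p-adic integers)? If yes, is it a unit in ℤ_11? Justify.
x ∈ ℤ_11^× (unit); v_11(x) = 0

ℤ_11 = {x ∈ ℚ_11 : v_11(x) ≥ 0} and ℤ_11^× = {x ∈ ℤ_11 : v_11(x) = 0}. Here v_11(4) = v_11(num) − v_11(den) = 0; compare against these criteria.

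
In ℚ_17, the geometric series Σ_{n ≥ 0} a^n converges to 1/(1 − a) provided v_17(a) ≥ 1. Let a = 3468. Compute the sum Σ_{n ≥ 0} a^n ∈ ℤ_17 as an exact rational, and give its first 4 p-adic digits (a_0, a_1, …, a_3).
Σ a^n = 1/(1 − a) = -1/3467;  first 4 digits = (1, 0, 12, 0)

v_17(a) = 2 ≥ 1, so the series converges in ℤ_17 to 1/(1 − a) = 1/(1 − 3468) = -1/3467. Expand this rational in ℤ_17: compute digits iteratively via d_i = x_i mod 17, x_{i+1} = (x_i − d_i)/17. The first 4 digits are (1, 0, 12, 0).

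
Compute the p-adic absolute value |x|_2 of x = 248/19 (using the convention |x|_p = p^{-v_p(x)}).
|248/19|_2 = 1/8

Step 1 — compute v_2(x) by factoring powers of 2 out of the numerator and denominator: v_2(248/19) = 3. Step 2 — apply |x|_p = p^{-v_p(x)} = 2^{-3} = 1/8.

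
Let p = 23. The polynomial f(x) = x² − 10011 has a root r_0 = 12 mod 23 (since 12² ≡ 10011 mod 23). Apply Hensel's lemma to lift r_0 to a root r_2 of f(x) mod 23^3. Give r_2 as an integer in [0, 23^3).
r_2 = 4589 (mod 12167)

Hensel's recurrence: r_{i+1} = r_i − f(r_i)·(f′(r_i))^{-1} mod 23^{i+2}, with f′(x) = 2x. Iterate:
  r_0 = 12 (mod 23)
  r_1 = 357 (mod 529)
  r_2 = 4589 (mod 12167)
Final: r_2 = 4589, and one checks f(r_2) ≡ 0 mod 23^3.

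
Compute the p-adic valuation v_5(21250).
v_5(21250) = 4

v_5(n) is the largest exponent k such that 5^k divides n. Factor out: 21250 = 5^4 · 34. (Sign doesn't affect v_p.) So v_5(21250) = 4.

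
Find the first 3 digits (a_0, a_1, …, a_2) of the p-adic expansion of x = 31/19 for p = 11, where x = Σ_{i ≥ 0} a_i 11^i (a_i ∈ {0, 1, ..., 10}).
(a_0, …, a_2) = (8, 0, 4)

v_11(31/19) = 0 (numerator and denominator both coprime to 11), so x ∈ ℤ_11^×. Compute digits iteratively via a_i = x_i mod 11, x_{i+1} = (x_i − a_i)/11, with x_0 = x:
  x_0 = 31/19;  a_0 = 8;  x_1 = (x_0 − 8)/11 = -11/19
  x_1 = -11/19;  a_1 = 0;  x_2 = (x_1 − 0)/11 = -1/19
  x_2 = -1/19;  a_2 = 4;  x_3 = (x_2 − 4)/11 = -7/19
Digits: (8, 0, 4).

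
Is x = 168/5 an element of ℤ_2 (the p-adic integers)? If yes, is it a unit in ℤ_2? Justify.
x ∈ ℤ_2 but not a unit; v_2(x) = 3 > 0

ℤ_2 = {x ∈ ℚ_2 : v_2(x) ≥ 0} and ℤ_2^× = {x ∈ ℤ_2 : v_2(x) = 0}. Here v_2(168/5) = v_2(num) − v_2(den) = 3; compare against these criteria.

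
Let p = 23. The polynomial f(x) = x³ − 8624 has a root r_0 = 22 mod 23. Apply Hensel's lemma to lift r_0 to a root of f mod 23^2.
r_1 = 229 (mod 529)

Hensel: r_{i+1} = r_i − f(r_i)/f′(r_i) mod 23^{i+2}, where f′(x) = 3x². Iterate:
  r_0 = 22 (mod 23)
  r_1 = 229 (mod 529)
Final: r = 229 with f(r) ≡ 0 mod 23^2.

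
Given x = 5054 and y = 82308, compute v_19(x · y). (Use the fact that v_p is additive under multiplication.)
v_19(415984632) = 5

v_p(x) = 2 (factor: 5054 = 19^2 · 14); v_p(y) = 3 (factor: 82308 = 19^3 · 12). Additivity: v_p(xy) = v_p(x) + v_p(y) = 2 + 3 = 5. (Direct check: xy = 415984632 = 19^5 · (168).)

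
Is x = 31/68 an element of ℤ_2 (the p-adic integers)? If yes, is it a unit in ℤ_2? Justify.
x ∉ ℤ_2 (v_2(x) = -2 < 0)

ℤ_2 = {x ∈ ℚ_2 : v_2(x) ≥ 0} and ℤ_2^× = {x ∈ ℤ_2 : v_2(x) = 0}. Here v_2(31/68) = v_2(num) − v_2(den) = -2; compare against these criteria.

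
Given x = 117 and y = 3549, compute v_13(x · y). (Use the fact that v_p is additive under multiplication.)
v_13(415233) = 3

v_p(x) = 1 (factor: 117 = 13^1 · 9); v_p(y) = 2 (factor: 3549 = 13^2 · 21). Additivity: v_p(xy) = v_p(x) + v_p(y) = 1 + 2 = 3. (Direct check: xy = 415233 = 13^3 · (189).)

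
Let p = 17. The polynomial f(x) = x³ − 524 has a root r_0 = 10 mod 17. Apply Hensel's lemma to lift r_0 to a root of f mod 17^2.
r_1 = 282 (mod 289)

Hensel: r_{i+1} = r_i − f(r_i)/f′(r_i) mod 17^{i+2}, where f′(x) = 3x². Iterate:
  r_0 = 10 (mod 17)
  r_1 = 282 (mod 289)
Final: r = 282 with f(r) ≡ 0 mod 17^2.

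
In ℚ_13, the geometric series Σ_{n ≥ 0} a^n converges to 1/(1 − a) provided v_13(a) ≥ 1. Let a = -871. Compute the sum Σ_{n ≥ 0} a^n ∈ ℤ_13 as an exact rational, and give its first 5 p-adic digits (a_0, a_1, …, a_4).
Σ a^n = 1/(1 − a) = 1/872;  first 5 digits = (1, 11, 11, 11, 7)

v_13(a) = 1 ≥ 1, so the series converges in ℤ_13 to 1/(1 − a) = 1/(1 − (-871)) = 1/872. Expand this rational in ℤ_13: compute digits iteratively via d_i = x_i mod 13, x_{i+1} = (x_i − d_i)/13. The first 5 digits are (1, 11, 11, 11, 7).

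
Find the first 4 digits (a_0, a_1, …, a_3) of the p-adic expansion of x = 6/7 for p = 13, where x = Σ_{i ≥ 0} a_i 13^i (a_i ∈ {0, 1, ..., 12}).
(a_0, …, a_3) = (12, 1, 11, 1)

v_13(6/7) = 0 (numerator and denominator both coprime to 13), so x ∈ ℤ_13^×. Compute digits iteratively via a_i = x_i mod 13, x_{i+1} = (x_i − a_i)/13, with x_0 = x:
  x_0 = 6/7;  a_0 = 12;  x_1 = (x_0 − 12)/13 = -6/7
  x_1 = -6/7;  a_1 = 1;  x_2 = (x_1 − 1)/13 = -1/7
  x_2 = -1/7;  a_2 = 11;  x_3 = (x_2 − 11)/13 = -6/7
  x_3 = -6/7;  a_3 = 1;  x_4 = (x_3 − 1)/13 = -1/7
Digits: (12, 1, 11, 1).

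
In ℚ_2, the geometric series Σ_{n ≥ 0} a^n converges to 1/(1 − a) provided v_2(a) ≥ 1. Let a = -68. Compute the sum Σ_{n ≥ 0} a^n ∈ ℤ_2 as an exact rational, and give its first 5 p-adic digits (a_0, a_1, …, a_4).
Σ a^n = 1/(1 − a) = 1/69;  first 5 digits = (1, 0, 1, 1, 0)

v_2(a) = 2 ≥ 1, so the series converges in ℤ_2 to 1/(1 − a) = 1/(1 − (-68)) = 1/69. Expand this rational in ℤ_2: compute digits iteratively via d_i = x_i mod 2, x_{i+1} = (x_i − d_i)/2. The first 5 digits are (1, 0, 1, 1, 0).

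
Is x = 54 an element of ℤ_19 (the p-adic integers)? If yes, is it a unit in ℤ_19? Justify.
x ∈ ℤ_19^× (unit); v_19(x) = 0

ℤ_19 = {x ∈ ℚ_19 : v_19(x) ≥ 0} and ℤ_19^× = {x ∈ ℤ_19 : v_19(x) = 0}. Here v_19(54) = v_19(num) − v_19(den) = 0; compare against these criteria.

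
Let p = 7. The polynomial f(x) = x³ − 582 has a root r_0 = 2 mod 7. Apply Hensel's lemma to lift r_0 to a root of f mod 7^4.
r_3 = 1283 (mod 2401)

Hensel: r_{i+1} = r_i − f(r_i)/f′(r_i) mod 7^{i+2}, where f′(x) = 3x². Iterate:
  r_0 = 2 (mod 7)
  r_1 = 9 (mod 49)
  r_2 = 254 (mod 343)
  r_3 = 1283 (mod 2401)
Final: r = 1283 with f(r) ≡ 0 mod 7^4.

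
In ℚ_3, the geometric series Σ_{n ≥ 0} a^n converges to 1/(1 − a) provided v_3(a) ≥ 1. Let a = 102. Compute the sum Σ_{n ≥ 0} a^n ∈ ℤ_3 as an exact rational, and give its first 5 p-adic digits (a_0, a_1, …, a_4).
Σ a^n = 1/(1 − a) = -1/101;  first 5 digits = (1, 1, 0, 0, 2)

v_3(a) = 1 ≥ 1, so the series converges in ℤ_3 to 1/(1 − a) = 1/(1 − 102) = -1/101. Expand this rational in ℤ_3: compute digits iteratively via d_i = x_i mod 3, x_{i+1} = (x_i − d_i)/3. The first 5 digits are (1, 1, 0, 0, 2).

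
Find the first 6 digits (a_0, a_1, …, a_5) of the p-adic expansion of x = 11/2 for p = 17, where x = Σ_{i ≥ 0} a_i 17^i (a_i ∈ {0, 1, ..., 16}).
(a_0, …, a_5) = (14, 8, 8, 8, 8, 8)

v_17(11/2) = 0 (numerator and denominator both coprime to 17), so x ∈ ℤ_17^×. Compute digits iteratively via a_i = x_i mod 17, x_{i+1} = (x_i − a_i)/17, with x_0 = x:
  x_0 = 11/2;  a_0 = 14;  x_1 = (x_0 − 14)/17 = -1/2
  x_1 = -1/2;  a_1 = 8;  x_2 = (x_1 − 8)/17 = -1/2
  x_2 = -1/2;  a_2 = 8;  x_3 = (x_2 − 8)/17 = -1/2
  x_3 = -1/2;  a_3 = 8;  x_4 = (x_3 − 8)/17 = -1/2
  x_4 = -1/2;  a_4 = 8;  x_5 = (x_4 − 8)/17 = -1/2
  x_5 = -1/2;  a_5 = 8;  x_6 = (x_5 − 8)/17 = -1/2
Digits: (14, 8, 8, 8, 8, 8).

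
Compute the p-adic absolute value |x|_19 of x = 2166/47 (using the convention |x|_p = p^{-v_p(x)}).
|2166/47|_19 = 1/361

Step 1 — compute v_19(x) by factoring powers of 19 out of the numerator and denominator: v_19(2166/47) = 2. Step 2 — apply |x|_p = p^{-v_p(x)} = 19^{-2} = 1/361.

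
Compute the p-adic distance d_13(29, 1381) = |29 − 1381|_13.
d_13(29, 1381) = 1/169

Step 1 — x − y = 29 − 1381 = -1352. Step 2 — v_13(-1352) = 2 (factor: -1352 = −(13^2 · 8); the sign does not affect v_p). Step 3 — |x − y|_13 = 13^{-2} = 1/169.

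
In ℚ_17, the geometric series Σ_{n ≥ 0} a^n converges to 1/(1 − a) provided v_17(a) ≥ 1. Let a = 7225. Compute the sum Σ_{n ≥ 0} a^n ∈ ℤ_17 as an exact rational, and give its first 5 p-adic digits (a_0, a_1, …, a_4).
Σ a^n = 1/(1 − a) = -1/7224;  first 5 digits = (1, 0, 8, 1, 13)

v_17(a) = 2 ≥ 1, so the series converges in ℤ_17 to 1/(1 − a) = 1/(1 − 7225) = -1/7224. Expand this rational in ℤ_17: compute digits iteratively via d_i = x_i mod 17, x_{i+1} = (x_i − d_i)/17. The first 5 digits are (1, 0, 8, 1, 13).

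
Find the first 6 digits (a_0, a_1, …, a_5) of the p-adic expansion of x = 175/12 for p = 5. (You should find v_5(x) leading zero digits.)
(a_0, …, a_5) = (0, 0, 1, 2, 0, 2)

v_5(175/12) = 2, so a_0 = ... = a_1 = 0. Factor out: x = 5^2 · u with u = 7/12 a unit in ℤ_5. Expand u iteratively via a_{v+i} = u_i mod 5, u_{i+1} = (u_i − a_{v+i})/5:
  u_0 = 7/12;  a_2 = 1;  u_1 = (u_0 − 1)/5 = -1/12
  u_1 = -1/12;  a_3 = 2;  u_2 = (u_1 − 2)/5 = -5/12
  u_2 = -5/12;  a_4 = 0;  u_3 = (u_2 − 0)/5 = -1/12
  u_3 = -1/12;  a_5 = 2;  u_4 = (u_3 − 2)/5 = -5/12
Digits: (0, 0, 1, 2, 0, 2).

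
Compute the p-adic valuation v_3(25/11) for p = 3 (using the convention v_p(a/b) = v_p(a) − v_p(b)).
v_3(25/11) = 0

Factor powers of 3 from the numerator and denominator of the reduced fraction: 25 = 3^0 · 25 and 11 = 3^0 · 11. Apply v_p(a/b) = v_p(a) − v_p(b): v_3(25/11) = 0 − 0 = 0.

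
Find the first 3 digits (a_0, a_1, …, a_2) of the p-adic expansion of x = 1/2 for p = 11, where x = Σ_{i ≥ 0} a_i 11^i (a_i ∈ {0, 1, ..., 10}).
(a_0, …, a_2) = (6, 5, 5)

v_11(1/2) = 0 (numerator and denominator both coprime to 11), so x ∈ ℤ_11^×. Compute digits iteratively via a_i = x_i mod 11, x_{i+1} = (x_i − a_i)/11, with x_0 = x:
  x_0 = 1/2;  a_0 = 6;  x_1 = (x_0 − 6)/11 = -1/2
  x_1 = -1/2;  a_1 = 5;  x_2 = (x_1 − 5)/11 = -1/2
  x_2 = -1/2;  a_2 = 5;  x_3 = (x_2 − 5)/11 = -1/2
Digits: (6, 5, 5).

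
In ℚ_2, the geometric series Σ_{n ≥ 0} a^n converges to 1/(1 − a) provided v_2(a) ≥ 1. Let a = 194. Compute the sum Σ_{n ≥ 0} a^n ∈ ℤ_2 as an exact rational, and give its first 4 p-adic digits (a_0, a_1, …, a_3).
Σ a^n = 1/(1 − a) = -1/193;  first 4 digits = (1, 1, 1, 1)

v_2(a) = 1 ≥ 1, so the series converges in ℤ_2 to 1/(1 − a) = 1/(1 − 194) = -1/193. Expand this rational in ℤ_2: compute digits iteratively via d_i = x_i mod 2, x_{i+1} = (x_i − d_i)/2. The first 4 digits are (1, 1, 1, 1).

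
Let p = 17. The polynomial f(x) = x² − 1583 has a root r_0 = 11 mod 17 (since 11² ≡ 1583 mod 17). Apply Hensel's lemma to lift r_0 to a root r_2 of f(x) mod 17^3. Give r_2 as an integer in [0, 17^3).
r_2 = 997 (mod 4913)

Hensel's recurrence: r_{i+1} = r_i − f(r_i)·(f′(r_i))^{-1} mod 17^{i+2}, with f′(x) = 2x. Iterate:
  r_0 = 11 (mod 17)
  r_1 = 130 (mod 289)
  r_2 = 997 (mod 4913)
Final: r_2 = 997, and one checks f(r_2) ≡ 0 mod 17^3.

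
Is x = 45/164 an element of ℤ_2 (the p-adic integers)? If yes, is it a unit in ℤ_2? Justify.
x ∉ ℤ_2 (v_2(x) = -2 < 0)

ℤ_2 = {x ∈ ℚ_2 : v_2(x) ≥ 0} and ℤ_2^× = {x ∈ ℤ_2 : v_2(x) = 0}. Here v_2(45/164) = v_2(num) − v_2(den) = -2; compare against these criteria.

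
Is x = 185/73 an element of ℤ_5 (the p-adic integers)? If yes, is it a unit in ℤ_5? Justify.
x ∈ ℤ_5 but not a unit; v_5(x) = 1 > 0

ℤ_5 = {x ∈ ℚ_5 : v_5(x) ≥ 0} and ℤ_5^× = {x ∈ ℤ_5 : v_5(x) = 0}. Here v_5(185/73) = v_5(num) − v_5(den) = 1; compare against these criteria.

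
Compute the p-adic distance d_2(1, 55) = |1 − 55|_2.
d_2(1, 55) = 1/2

Step 1 — x − y = 1 − 55 = -54. Step 2 — v_2(-54) = 1 (factor: -54 = −(2^1 · 27); the sign does not affect v_p). Step 3 — |x − y|_2 = 2^{-1} = 1/2.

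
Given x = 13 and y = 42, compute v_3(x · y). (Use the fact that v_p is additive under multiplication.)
v_3(546) = 1

v_p(x) = 0 (factor: 13 = 3^0 · 13); v_p(y) = 1 (factor: 42 = 3^1 · 14). Additivity: v_p(xy) = v_p(x) + v_p(y) = 0 + 1 = 1. (Direct check: xy = 546 = 3^1 · (182).)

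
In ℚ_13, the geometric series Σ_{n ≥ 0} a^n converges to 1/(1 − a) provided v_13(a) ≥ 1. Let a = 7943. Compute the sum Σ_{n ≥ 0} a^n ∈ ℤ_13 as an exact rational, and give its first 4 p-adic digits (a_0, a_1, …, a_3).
Σ a^n = 1/(1 − a) = -1/7942;  first 4 digits = (1, 0, 8, 3)

v_13(a) = 2 ≥ 1, so the series converges in ℤ_13 to 1/(1 − a) = 1/(1 − 7943) = -1/7942. Expand this rational in ℤ_13: compute digits iteratively via d_i = x_i mod 13, x_{i+1} = (x_i − d_i)/13. The first 4 digits are (1, 0, 8, 3).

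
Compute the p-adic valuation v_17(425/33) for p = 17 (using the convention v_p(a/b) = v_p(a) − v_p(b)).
v_17(425/33) = 1

Factor powers of 17 from the numerator and denominator of the reduced fraction: 425 = 17^1 · 25 and 33 = 17^0 · 33. Apply v_p(a/b) = v_p(a) − v_p(b): v_17(425/33) = 1 − 0 = 1.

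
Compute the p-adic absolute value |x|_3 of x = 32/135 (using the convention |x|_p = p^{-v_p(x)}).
|32/135|_3 = 27

Step 1 — compute v_3(x) by factoring powers of 3 out of the numerator and denominator: v_3(32/135) = -3. Step 2 — apply |x|_p = p^{-v_p(x)} = 3^{3} = 27.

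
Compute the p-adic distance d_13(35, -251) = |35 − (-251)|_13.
d_13(35, -251) = 1/13

Step 1 — x − y = 35 − (-251) = 286. Step 2 — v_13(286) = 1 (factor: 286 = (13^1 · 22); the sign does not affect v_p). Step 3 — |x − y|_13 = 13^{-1} = 1/13.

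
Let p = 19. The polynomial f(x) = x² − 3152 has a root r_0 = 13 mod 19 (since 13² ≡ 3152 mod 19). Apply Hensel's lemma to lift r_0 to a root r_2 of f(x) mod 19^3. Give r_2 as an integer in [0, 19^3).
r_2 = 336 (mod 6859)

Hensel's recurrence: r_{i+1} = r_i − f(r_i)·(f′(r_i))^{-1} mod 19^{i+2}, with f′(x) = 2x. Iterate:
  r_0 = 13 (mod 19)
  r_1 = 336 (mod 361)
  r_2 = 336 (mod 6859)
Final: r_2 = 336, and one checks f(r_2) ≡ 0 mod 19^3.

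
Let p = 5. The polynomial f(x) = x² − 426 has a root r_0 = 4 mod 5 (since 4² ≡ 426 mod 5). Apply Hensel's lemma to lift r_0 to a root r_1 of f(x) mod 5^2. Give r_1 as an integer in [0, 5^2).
r_1 = 24 (mod 25)

Hensel's recurrence: r_{i+1} = r_i − f(r_i)·(f′(r_i))^{-1} mod 5^{i+2}, with f′(x) = 2x. Iterate:
  r_0 = 4 (mod 5)
  r_1 = 24 (mod 25)
Final: r_1 = 24, and one checks f(r_1) ≡ 0 mod 5^2.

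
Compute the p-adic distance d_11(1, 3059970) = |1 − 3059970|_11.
d_11(1, 3059970) = 1/161051

Step 1 — x − y = 1 − 3059970 = -3059969. Step 2 — v_11(-3059969) = 5 (factor: -3059969 = −(11^5 · 19); the sign does not affect v_p). Step 3 — |x − y|_11 = 11^{-5} = 1/161051.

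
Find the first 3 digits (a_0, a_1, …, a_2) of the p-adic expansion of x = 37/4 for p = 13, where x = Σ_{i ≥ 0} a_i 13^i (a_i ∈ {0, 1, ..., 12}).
(a_0, …, a_2) = (6, 10, 9)

v_13(37/4) = 0 (numerator and denominator both coprime to 13), so x ∈ ℤ_13^×. Compute digits iteratively via a_i = x_i mod 13, x_{i+1} = (x_i − a_i)/13, with x_0 = x:
  x_0 = 37/4;  a_0 = 6;  x_1 = (x_0 − 6)/13 = 1/4
  x_1 = 1/4;  a_1 = 10;  x_2 = (x_1 − 10)/13 = -3/4
  x_2 = -3/4;  a_2 = 9;  x_3 = (x_2 − 9)/13 = -3/4
Digits: (6, 10, 9).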